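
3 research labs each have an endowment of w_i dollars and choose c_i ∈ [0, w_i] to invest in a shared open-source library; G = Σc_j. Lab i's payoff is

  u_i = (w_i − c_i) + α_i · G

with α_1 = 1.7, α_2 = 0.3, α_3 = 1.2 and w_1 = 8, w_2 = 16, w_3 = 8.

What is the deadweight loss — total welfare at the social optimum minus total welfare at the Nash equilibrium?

∂u_i/∂c_i = α_i − 1, so lab i contributes w_i if α_i > 1, else 0.
α_i > 1 for i ∈ {1, 3}; NE contributions (8, 0, 8), G = 16.
W^NE = Σw_i − G^NE + (Σα_i)·G^NE = 32 + 2.2·16 = 67.2.
Planner: ∂(Σu_j)/∂c_i = Σα_j − 1 = 2.2 > 0, so everyone contributes w_i; G^SO = 32, W^SO = 32 + 2.2·32 = 102.4.
Deadweight loss = 35.2.

35.2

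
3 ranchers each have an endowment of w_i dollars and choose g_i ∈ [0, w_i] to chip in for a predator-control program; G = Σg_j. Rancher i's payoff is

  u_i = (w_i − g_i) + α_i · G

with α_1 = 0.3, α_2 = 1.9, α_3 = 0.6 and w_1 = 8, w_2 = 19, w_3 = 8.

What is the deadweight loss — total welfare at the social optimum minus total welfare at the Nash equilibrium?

28.8

∂u_i/∂g_i = α_i − 1, so rancher i contributes w_i if α_i > 1, else 0.
α_i > 1 for i ∈ {2}; NE contributions (0, 19, 0), G = 19.
W^NE = Σw_i − G^NE + (Σα_i)·G^NE = 35 + 1.8·19 = 69.2.
Planner: ∂(Σu_j)/∂g_i = Σα_j − 1 = 1.8 > 0, so everyone contributes w_i; G^SO = 35, W^SO = 35 + 1.8·35 = 98.
Deadweight loss = 28.8.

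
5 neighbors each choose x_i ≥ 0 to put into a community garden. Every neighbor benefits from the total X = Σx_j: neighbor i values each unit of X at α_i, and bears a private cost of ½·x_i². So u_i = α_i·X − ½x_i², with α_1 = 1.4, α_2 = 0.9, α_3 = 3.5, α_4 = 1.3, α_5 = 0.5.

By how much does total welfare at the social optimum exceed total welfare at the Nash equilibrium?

Neighbor i's FOC: ∂u_i/∂x_i = α_i − x_i = 0, so x_i* = α_i.
NE contributions = (1.4, 0.9, 3.5, 1.3, 0.5); X = 7.6.
W^NE = (Σα)·X − ½Σα_i² = 7.6² − ½·16.96 = 49.28.
Planner sets x_i = Σα_j = 7.6 for every i, so X^SO = 5·7.6 = 38.
W^SO = (Σα)·X^SO − ½·5·(Σα)² = (5/2)·7.6² = 144.4.
Deadweight loss = W^SO − W^NE = 95.12.

95.12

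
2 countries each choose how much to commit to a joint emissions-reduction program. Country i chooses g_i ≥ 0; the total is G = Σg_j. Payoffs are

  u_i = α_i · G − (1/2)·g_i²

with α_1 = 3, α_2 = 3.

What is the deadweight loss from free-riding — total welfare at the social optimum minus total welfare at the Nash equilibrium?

9

Country i's FOC: ∂u_i/∂g_i = α_i − g_i = 0, so g_i* = α_i.
NE contributions = (3, 3); G = 6.
W^NE = (Σα)·G − ½Σα_i² = 6² − ½·18 = 27.
Planner sets g_i = Σα_j = 6 for every i, so G^SO = 2·6 = 12.
W^SO = (Σα)·G^SO − ½·2·(Σα)² = (2/2)·6² = 36.
Deadweight loss = W^SO − W^NE = 9.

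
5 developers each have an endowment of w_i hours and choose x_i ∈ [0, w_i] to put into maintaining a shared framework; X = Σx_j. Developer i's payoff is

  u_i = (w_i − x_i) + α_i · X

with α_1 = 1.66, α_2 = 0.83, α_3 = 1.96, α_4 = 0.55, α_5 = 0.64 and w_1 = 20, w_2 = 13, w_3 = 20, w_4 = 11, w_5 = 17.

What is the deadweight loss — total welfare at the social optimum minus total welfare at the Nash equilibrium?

∂u_i/∂x_i = α_i − 1, so developer i contributes w_i if α_i > 1, else 0.
α_i > 1 for i ∈ {1, 3}; NE contributions (20, 0, 20, 0, 0), X = 40.
W^NE = Σw_i − X^NE + (Σα_i)·X^NE = 81 + 4.64·40 = 266.6.
Planner: ∂(Σu_j)/∂x_i = Σα_j − 1 = 4.64 > 0, so everyone contributes w_i; X^SO = 81, W^SO = 81 + 4.64·81 = 456.84.
Deadweight loss = 190.24.

190.24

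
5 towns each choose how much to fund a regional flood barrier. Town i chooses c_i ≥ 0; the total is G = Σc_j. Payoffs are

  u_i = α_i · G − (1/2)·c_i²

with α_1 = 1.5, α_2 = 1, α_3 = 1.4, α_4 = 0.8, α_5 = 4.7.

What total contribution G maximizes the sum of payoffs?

Planner FOC: ∂(Σu_j)/∂c_i = (Σα_j) − c_i = 0, so c_i^SO = Σα_j = 9.4 for every i; G^SO = 47.

47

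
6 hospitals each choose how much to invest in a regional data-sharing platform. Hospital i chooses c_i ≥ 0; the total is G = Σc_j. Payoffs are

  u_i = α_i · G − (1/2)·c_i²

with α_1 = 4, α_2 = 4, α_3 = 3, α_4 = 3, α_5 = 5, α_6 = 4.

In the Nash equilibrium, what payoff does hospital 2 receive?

84

Hospital i's FOC: ∂u_i/∂c_i = α_i − c_i = 0, so c_i* = α_i.
NE contributions = (4, 4, 3, 3, 5, 4); G = 23.
u_2 = α_2·G − ½·(c_2)² = 4·23 − ½·4² = 84.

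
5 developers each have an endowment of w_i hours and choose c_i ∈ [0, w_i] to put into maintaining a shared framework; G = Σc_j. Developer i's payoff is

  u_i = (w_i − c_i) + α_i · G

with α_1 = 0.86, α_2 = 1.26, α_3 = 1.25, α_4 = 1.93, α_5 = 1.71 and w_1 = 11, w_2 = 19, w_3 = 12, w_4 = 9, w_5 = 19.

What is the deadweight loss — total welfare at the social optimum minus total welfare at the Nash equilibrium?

66.11

∂u_i/∂c_i = α_i − 1, so developer i contributes w_i if α_i > 1, else 0.
α_i > 1 for i ∈ {2, 3, 4, 5}; NE contributions (0, 19, 12, 9, 19), G = 59.
W^NE = Σw_i − G^NE + (Σα_i)·G^NE = 70 + 6.01·59 = 424.59.
Planner: ∂(Σu_j)/∂c_i = Σα_j − 1 = 6.01 > 0, so everyone contributes w_i; G^SO = 70, W^SO = 70 + 6.01·70 = 490.7.
Deadweight loss = 66.11.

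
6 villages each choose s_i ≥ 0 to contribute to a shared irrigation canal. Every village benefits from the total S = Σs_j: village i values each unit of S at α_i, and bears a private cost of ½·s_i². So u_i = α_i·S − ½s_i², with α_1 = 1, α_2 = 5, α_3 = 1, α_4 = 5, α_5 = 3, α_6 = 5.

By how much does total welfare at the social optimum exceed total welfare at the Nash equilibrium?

Village i's FOC: ∂u_i/∂s_i = α_i − s_i = 0, so s_i* = α_i.
NE contributions = (1, 5, 1, 5, 3, 5); S = 20.
W^NE = (Σα)·S − ½Σα_i² = 20² − ½·86 = 357.
Planner sets s_i = Σα_j = 20 for every i, so S^SO = 6·20 = 120.
W^SO = (Σα)·S^SO − ½·6·(Σα)² = (6/2)·20² = 1200.
Deadweight loss = W^SO − W^NE = 843.

843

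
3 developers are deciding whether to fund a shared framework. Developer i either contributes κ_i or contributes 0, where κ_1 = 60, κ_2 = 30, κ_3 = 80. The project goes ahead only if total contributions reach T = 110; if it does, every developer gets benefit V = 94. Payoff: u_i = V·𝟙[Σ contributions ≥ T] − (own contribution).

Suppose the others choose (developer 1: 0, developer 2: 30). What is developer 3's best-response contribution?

Others' total = 30. Contributing 80 brings total to 110 ≥ 110: gain V − κ_3 = 14.
Best response: 80.

80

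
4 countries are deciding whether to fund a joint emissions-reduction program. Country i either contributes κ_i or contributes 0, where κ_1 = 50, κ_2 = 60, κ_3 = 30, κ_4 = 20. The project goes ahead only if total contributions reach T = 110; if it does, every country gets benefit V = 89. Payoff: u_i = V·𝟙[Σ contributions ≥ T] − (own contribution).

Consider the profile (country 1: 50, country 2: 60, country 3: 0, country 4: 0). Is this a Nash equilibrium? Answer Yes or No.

Yes

Total = 110 ≥ 110: provided.
Country 1 (pledges 50, payoff 39): dropping to 0 → total 60, payoff 0. No gain.
Country 2 (pledges 60, payoff 29): dropping to 0 → total 50, payoff 0. No gain.
Country 3 (pledges 0, payoff 89): pledging 30 → total 140, payoff 59. No gain.
Country 4 (pledges 0, payoff 89): pledging 20 → total 130, payoff 69. No gain.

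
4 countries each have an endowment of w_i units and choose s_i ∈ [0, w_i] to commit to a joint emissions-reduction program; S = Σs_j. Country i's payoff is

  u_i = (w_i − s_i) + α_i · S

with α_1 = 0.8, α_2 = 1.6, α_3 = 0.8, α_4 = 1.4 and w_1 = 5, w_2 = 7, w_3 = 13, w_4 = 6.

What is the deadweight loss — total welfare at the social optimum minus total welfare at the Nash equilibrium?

∂u_i/∂s_i = α_i − 1, so country i contributes w_i if α_i > 1, else 0.
α_i > 1 for i ∈ {2, 4}; NE contributions (0, 7, 0, 6), S = 13.
W^NE = Σw_i − S^NE + (Σα_i)·S^NE = 31 + 3.6·13 = 77.8.
Planner: ∂(Σu_j)/∂s_i = Σα_j − 1 = 3.6 > 0, so everyone contributes w_i; S^SO = 31, W^SO = 31 + 3.6·31 = 142.6.
Deadweight loss = 64.8.

64.8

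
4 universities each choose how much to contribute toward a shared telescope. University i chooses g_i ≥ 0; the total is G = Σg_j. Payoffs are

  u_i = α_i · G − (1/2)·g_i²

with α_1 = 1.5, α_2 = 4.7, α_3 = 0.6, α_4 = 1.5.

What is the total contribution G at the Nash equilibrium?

8.3

University i's FOC: ∂u_i/∂g_i = α_i − g_i = 0, so g_i* = α_i.
NE contributions = (1.5, 4.7, 0.6, 1.5); G = 8.3.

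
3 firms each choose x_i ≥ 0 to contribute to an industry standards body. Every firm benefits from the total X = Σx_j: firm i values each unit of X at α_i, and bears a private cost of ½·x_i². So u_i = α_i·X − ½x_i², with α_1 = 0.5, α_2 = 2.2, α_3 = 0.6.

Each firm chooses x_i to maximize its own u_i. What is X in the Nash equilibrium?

Firm i's FOC: ∂u_i/∂x_i = α_i − x_i = 0, so x_i* = α_i.
NE contributions = (0.5, 2.2, 0.6); X = 3.3.

3.3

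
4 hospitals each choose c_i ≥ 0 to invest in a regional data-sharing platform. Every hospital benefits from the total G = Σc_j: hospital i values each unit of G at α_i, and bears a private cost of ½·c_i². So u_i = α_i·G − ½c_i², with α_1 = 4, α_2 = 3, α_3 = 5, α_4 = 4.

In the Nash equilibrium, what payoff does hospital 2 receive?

43.5

Hospital i's FOC: ∂u_i/∂c_i = α_i − c_i = 0, so c_i* = α_i.
NE contributions = (4, 3, 5, 4); G = 16.
u_2 = α_2·G − ½·(c_2)² = 3·16 − ½·3² = 43.5.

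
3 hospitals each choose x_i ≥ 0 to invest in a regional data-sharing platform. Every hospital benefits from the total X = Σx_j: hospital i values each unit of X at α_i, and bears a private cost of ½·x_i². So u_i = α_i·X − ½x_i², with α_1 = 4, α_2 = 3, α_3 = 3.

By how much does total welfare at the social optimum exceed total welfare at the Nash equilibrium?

Hospital i's FOC: ∂u_i/∂x_i = α_i − x_i = 0, so x_i* = α_i.
NE contributions = (4, 3, 3); X = 10.
W^NE = (Σα)·X − ½Σα_i² = 10² − ½·34 = 83.
Planner sets x_i = Σα_j = 10 for every i, so X^SO = 3·10 = 30.
W^SO = (Σα)·X^SO − ½·3·(Σα)² = (3/2)·10² = 150.
Deadweight loss = W^SO − W^NE = 67.

67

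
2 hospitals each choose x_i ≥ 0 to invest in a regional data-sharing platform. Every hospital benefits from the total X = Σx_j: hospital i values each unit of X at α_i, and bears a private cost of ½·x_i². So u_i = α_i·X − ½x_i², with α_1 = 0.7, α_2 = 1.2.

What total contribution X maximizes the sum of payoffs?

Planner FOC: ∂(Σu_j)/∂x_i = (Σα_j) − x_i = 0, so x_i^SO = Σα_j = 1.9 for every i; X^SO = 3.8.

3.8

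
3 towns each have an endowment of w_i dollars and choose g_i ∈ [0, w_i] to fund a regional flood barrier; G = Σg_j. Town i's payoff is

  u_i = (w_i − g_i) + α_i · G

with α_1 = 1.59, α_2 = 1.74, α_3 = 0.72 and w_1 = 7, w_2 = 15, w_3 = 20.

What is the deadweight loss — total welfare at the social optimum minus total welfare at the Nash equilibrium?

61

∂u_i/∂g_i = α_i − 1, so town i contributes w_i if α_i > 1, else 0.
α_i > 1 for i ∈ {1, 2}; NE contributions (7, 15, 0), G = 22.
W^NE = Σw_i − G^NE + (Σα_i)·G^NE = 42 + 3.05·22 = 109.1.
Planner: ∂(Σu_j)/∂g_i = Σα_j − 1 = 3.05 > 0, so everyone contributes w_i; G^SO = 42, W^SO = 42 + 3.05·42 = 170.1.
Deadweight loss = 61.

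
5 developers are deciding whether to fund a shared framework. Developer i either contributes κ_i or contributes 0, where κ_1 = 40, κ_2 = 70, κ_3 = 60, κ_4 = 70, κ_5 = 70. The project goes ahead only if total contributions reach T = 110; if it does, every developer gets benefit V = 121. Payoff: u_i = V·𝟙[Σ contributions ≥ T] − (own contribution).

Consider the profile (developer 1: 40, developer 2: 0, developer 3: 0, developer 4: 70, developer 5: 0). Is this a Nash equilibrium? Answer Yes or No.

Total = 110 ≥ 110: provided.
Developer 1 (pledges 40, payoff 81): dropping to 0 → total 70, payoff 0. No gain.
Developer 2 (pledges 0, payoff 121): pledging 70 → total 180, payoff 51. No gain.
Developer 3 (pledges 0, payoff 121): pledging 60 → total 170, payoff 61. No gain.
Developer 4 (pledges 70, payoff 51): dropping to 0 → total 40, payoff 0. No gain.
Developer 5 (pledges 0, payoff 121): pledging 70 → total 180, payoff 51. No gain.

Yes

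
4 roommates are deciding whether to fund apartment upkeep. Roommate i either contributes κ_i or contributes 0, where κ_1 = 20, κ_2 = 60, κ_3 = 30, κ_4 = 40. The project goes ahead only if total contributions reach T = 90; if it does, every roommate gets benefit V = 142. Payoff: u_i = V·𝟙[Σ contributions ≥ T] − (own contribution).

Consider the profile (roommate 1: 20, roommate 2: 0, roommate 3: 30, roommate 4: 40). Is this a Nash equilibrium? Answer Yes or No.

Total = 90 ≥ 90: provided.
Roommate 1 (pledges 20, payoff 122): dropping to 0 → total 70, payoff 0. No gain.
Roommate 2 (pledges 0, payoff 142): pledging 60 → total 150, payoff 82. No gain.
Roommate 3 (pledges 30, payoff 112): dropping to 0 → total 60, payoff 0. No gain.
Roommate 4 (pledges 40, payoff 102): dropping to 0 → total 50, payoff 0. No gain.

Yes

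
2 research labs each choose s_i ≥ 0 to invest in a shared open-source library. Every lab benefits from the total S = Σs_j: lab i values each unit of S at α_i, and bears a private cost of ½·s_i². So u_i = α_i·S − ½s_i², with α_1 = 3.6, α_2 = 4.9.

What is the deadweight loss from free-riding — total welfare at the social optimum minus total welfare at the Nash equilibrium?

18.485

Lab i's FOC: ∂u_i/∂s_i = α_i − s_i = 0, so s_i* = α_i.
NE contributions = (3.6, 4.9); S = 8.5.
W^NE = (Σα)·S − ½Σα_i² = 8.5² − ½·36.97 = 53.765.
Planner sets s_i = Σα_j = 8.5 for every i, so S^SO = 2·8.5 = 17.
W^SO = (Σα)·S^SO − ½·2·(Σα)² = (2/2)·8.5² = 72.25.
Deadweight loss = W^SO − W^NE = 18.485.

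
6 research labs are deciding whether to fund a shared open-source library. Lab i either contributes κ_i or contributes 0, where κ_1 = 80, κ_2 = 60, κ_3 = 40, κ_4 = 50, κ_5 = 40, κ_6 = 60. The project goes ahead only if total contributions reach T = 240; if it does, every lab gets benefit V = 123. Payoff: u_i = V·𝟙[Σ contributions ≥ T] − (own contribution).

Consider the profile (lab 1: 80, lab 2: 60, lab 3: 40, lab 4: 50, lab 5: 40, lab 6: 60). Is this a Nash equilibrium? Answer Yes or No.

No

Total = 330 ≥ 240: provided.
Lab 1 (pledges 80, payoff 43): dropping to 0 → total 250, payoff 123. Profitable deviation.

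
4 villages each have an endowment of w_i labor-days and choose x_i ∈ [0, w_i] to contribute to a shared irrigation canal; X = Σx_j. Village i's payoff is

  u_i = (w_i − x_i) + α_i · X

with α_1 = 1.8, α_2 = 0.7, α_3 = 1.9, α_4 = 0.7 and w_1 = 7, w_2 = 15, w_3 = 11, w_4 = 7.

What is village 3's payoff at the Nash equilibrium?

34.2

∂u_i/∂x_i = α_i − 1, so village i contributes w_i if α_i > 1, else 0.
α_i > 1 for i ∈ {1, 3}; NE contributions (7, 0, 11, 0), X = 18.
u_3 = (11 − 11) + 1.9·18 = 34.2.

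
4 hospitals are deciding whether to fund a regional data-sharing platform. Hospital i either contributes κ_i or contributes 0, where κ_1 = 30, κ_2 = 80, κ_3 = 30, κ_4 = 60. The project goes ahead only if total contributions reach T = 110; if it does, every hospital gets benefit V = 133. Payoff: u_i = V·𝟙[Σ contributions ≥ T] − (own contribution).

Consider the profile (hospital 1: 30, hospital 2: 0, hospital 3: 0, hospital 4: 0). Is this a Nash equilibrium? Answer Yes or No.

Total = 30 < 110: not provided.
Hospital 1 (pledges 30, payoff -30): dropping to 0 → total 0, payoff 0. Profitable deviation.

No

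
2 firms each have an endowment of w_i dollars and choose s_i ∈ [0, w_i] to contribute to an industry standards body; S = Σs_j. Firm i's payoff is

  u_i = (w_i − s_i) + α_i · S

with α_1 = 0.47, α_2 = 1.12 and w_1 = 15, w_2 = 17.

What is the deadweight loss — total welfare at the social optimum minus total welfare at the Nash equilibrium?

∂u_i/∂s_i = α_i − 1, so firm i contributes w_i if α_i > 1, else 0.
α_i > 1 for i ∈ {2}; NE contributions (0, 17), S = 17.
W^NE = Σw_i − S^NE + (Σα_i)·S^NE = 32 + 0.59·17 = 42.03.
Planner: ∂(Σu_j)/∂s_i = Σα_j − 1 = 0.59 > 0, so everyone contributes w_i; S^SO = 32, W^SO = 32 + 0.59·32 = 50.88.
Deadweight loss = 8.85.

8.85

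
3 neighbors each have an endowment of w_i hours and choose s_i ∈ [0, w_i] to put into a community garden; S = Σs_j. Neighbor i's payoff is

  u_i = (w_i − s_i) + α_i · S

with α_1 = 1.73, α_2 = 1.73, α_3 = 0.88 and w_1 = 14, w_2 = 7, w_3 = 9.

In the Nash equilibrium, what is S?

21

∂u_i/∂s_i = α_i − 1, so neighbor i contributes w_i if α_i > 1, else 0.
α_i > 1 for i ∈ {1, 2}; NE contributions (14, 7, 0), S = 21.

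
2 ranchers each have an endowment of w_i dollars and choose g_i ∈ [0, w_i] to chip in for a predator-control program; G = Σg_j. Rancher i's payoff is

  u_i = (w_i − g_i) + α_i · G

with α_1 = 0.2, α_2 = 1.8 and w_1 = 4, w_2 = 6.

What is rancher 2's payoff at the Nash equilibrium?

10.8

∂u_i/∂g_i = α_i − 1, so rancher i contributes w_i if α_i > 1, else 0.
α_i > 1 for i ∈ {2}; NE contributions (0, 6), G = 6.
u_2 = (6 − 6) + 1.8·6 = 10.8.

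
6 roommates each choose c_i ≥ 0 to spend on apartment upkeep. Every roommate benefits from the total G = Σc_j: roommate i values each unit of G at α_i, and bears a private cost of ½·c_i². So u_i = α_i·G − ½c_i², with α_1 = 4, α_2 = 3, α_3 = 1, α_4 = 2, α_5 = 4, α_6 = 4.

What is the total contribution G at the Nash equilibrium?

18

Roommate i's FOC: ∂u_i/∂c_i = α_i − c_i = 0, so c_i* = α_i.
NE contributions = (4, 3, 1, 2, 4, 4); G = 18.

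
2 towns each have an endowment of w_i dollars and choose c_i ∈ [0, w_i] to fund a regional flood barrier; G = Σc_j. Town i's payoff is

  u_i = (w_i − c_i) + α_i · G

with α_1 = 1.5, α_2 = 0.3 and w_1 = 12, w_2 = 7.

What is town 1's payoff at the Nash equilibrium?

18

∂u_i/∂c_i = α_i − 1, so town i contributes w_i if α_i > 1, else 0.
α_i > 1 for i ∈ {1}; NE contributions (12, 0), G = 12.
u_1 = (12 − 12) + 1.5·12 = 18.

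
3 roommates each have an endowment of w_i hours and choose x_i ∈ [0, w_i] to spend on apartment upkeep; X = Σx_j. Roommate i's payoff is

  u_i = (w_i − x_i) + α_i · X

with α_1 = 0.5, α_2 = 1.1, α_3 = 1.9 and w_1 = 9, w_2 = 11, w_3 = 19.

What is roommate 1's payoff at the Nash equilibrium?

∂u_i/∂x_i = α_i − 1, so roommate i contributes w_i if α_i > 1, else 0.
α_i > 1 for i ∈ {2, 3}; NE contributions (0, 11, 19), X = 30.
u_1 = (9 − 0) + 0.5·30 = 24.

24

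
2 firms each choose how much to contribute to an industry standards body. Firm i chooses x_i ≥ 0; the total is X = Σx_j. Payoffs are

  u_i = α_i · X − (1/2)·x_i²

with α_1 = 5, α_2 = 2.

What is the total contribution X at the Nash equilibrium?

Firm i's FOC: ∂u_i/∂x_i = α_i − x_i = 0, so x_i* = α_i.
NE contributions = (5, 2); X = 7.

7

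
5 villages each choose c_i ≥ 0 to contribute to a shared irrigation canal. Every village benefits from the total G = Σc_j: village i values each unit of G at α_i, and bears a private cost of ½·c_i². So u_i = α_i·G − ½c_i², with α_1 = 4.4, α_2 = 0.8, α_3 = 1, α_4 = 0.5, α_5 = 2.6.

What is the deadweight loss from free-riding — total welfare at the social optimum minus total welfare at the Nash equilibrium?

143.74

Village i's FOC: ∂u_i/∂c_i = α_i − c_i = 0, so c_i* = α_i.
NE contributions = (4.4, 0.8, 1, 0.5, 2.6); G = 9.3.
W^NE = (Σα)·G − ½Σα_i² = 9.3² − ½·28.01 = 72.485.
Planner sets c_i = Σα_j = 9.3 for every i, so G^SO = 5·9.3 = 46.5.
W^SO = (Σα)·G^SO − ½·5·(Σα)² = (5/2)·9.3² = 216.225.
Deadweight loss = W^SO − W^NE = 143.74.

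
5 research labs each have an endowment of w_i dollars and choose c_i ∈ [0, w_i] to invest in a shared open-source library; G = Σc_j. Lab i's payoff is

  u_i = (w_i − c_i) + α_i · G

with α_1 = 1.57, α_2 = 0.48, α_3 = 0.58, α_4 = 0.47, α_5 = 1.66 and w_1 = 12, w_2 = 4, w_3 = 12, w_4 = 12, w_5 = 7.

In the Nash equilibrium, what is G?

19

∂u_i/∂c_i = α_i − 1, so lab i contributes w_i if α_i > 1, else 0.
α_i > 1 for i ∈ {1, 5}; NE contributions (12, 0, 0, 0, 7), G = 19.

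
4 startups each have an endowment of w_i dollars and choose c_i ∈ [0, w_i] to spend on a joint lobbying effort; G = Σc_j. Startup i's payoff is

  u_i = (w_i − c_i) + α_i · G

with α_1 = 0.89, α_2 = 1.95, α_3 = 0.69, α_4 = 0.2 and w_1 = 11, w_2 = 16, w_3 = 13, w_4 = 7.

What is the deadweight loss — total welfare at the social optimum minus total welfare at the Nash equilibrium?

∂u_i/∂c_i = α_i − 1, so startup i contributes w_i if α_i > 1, else 0.
α_i > 1 for i ∈ {2}; NE contributions (0, 16, 0, 0), G = 16.
W^NE = Σw_i − G^NE + (Σα_i)·G^NE = 47 + 2.73·16 = 90.68.
Planner: ∂(Σu_j)/∂c_i = Σα_j − 1 = 2.73 > 0, so everyone contributes w_i; G^SO = 47, W^SO = 47 + 2.73·47 = 175.31.
Deadweight loss = 84.63.

84.63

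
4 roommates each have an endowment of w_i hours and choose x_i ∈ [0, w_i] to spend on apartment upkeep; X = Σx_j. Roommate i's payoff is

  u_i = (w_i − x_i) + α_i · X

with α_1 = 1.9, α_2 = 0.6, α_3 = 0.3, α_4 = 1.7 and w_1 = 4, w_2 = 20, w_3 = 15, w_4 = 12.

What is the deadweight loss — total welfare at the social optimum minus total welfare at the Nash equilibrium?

∂u_i/∂x_i = α_i − 1, so roommate i contributes w_i if α_i > 1, else 0.
α_i > 1 for i ∈ {1, 4}; NE contributions (4, 0, 0, 12), X = 16.
W^NE = Σw_i − X^NE + (Σα_i)·X^NE = 51 + 3.5·16 = 107.
Planner: ∂(Σu_j)/∂x_i = Σα_j − 1 = 3.5 > 0, so everyone contributes w_i; X^SO = 51, W^SO = 51 + 3.5·51 = 229.5.
Deadweight loss = 122.5.

122.5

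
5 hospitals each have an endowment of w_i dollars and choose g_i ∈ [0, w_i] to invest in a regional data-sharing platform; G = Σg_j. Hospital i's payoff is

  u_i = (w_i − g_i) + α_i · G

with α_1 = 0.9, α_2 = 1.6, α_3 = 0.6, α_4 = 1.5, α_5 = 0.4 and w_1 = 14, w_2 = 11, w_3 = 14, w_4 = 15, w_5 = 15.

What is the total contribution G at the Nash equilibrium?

26

∂u_i/∂g_i = α_i − 1, so hospital i contributes w_i if α_i > 1, else 0.
α_i > 1 for i ∈ {2, 4}; NE contributions (0, 11, 0, 15, 0), G = 26.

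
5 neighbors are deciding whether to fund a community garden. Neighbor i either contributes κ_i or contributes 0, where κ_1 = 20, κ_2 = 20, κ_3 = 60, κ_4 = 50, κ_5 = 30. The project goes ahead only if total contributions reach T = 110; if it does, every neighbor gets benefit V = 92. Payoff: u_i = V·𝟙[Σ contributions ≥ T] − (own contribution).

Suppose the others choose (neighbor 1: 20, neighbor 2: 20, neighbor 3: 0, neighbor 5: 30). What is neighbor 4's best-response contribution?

50

Others' total = 70. Contributing 50 brings total to 120 ≥ 110: gain V − κ_4 = 42.
Best response: 50.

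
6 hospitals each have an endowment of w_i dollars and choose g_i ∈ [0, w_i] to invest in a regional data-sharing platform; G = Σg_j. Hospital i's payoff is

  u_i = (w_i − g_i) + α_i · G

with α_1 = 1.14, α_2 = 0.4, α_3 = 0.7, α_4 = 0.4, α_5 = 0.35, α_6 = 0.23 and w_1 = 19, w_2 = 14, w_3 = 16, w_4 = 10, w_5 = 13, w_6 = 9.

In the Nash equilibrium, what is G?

∂u_i/∂g_i = α_i − 1, so hospital i contributes w_i if α_i > 1, else 0.
α_i > 1 for i ∈ {1}; NE contributions (19, 0, 0, 0, 0, 0), G = 19.

19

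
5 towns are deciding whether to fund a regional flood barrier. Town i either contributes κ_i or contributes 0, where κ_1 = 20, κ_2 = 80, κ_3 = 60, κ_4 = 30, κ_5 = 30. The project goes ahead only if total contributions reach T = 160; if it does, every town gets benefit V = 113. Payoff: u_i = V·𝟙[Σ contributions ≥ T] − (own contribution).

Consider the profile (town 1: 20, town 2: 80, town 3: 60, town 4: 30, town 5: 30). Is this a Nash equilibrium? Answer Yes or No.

Total = 220 ≥ 160: provided.
Town 1 (pledges 20, payoff 93): dropping to 0 → total 200, payoff 113. Profitable deviation.

No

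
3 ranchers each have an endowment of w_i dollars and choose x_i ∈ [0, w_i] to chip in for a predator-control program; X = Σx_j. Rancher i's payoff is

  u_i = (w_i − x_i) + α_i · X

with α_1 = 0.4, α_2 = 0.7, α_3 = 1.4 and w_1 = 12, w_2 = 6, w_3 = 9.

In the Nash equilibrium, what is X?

∂u_i/∂x_i = α_i − 1, so rancher i contributes w_i if α_i > 1, else 0.
α_i > 1 for i ∈ {3}; NE contributions (0, 0, 9), X = 9.

9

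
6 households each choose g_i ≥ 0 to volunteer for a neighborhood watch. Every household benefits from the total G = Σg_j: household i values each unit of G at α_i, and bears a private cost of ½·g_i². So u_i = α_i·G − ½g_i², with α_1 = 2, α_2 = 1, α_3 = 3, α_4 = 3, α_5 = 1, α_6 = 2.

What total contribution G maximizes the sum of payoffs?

72

Planner FOC: ∂(Σu_j)/∂g_i = (Σα_j) − g_i = 0, so g_i^SO = Σα_j = 12 for every i; G^SO = 72.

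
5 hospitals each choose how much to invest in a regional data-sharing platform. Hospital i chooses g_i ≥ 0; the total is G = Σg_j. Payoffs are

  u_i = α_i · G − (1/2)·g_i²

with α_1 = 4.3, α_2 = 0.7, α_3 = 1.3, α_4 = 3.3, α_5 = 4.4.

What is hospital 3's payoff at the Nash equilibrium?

17.355

Hospital i's FOC: ∂u_i/∂g_i = α_i − g_i = 0, so g_i* = α_i.
NE contributions = (4.3, 0.7, 1.3, 3.3, 4.4); G = 14.
u_3 = α_3·G − ½·(g_3)² = 1.3·14 − ½·1.3² = 17.355.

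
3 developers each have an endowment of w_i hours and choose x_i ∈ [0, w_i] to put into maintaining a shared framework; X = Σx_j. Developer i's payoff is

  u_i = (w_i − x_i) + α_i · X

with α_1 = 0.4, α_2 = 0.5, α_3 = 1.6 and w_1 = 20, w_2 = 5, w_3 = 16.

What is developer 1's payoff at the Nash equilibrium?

26.4

∂u_i/∂x_i = α_i − 1, so developer i contributes w_i if α_i > 1, else 0.
α_i > 1 for i ∈ {3}; NE contributions (0, 0, 16), X = 16.
u_1 = (20 − 0) + 0.4·16 = 26.4.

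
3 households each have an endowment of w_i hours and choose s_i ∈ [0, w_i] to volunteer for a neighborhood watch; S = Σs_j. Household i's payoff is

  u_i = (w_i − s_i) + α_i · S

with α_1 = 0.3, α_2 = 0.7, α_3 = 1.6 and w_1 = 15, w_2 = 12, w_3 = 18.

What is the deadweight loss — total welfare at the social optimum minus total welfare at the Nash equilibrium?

∂u_i/∂s_i = α_i − 1, so household i contributes w_i if α_i > 1, else 0.
α_i > 1 for i ∈ {3}; NE contributions (0, 0, 18), S = 18.
W^NE = Σw_i − S^NE + (Σα_i)·S^NE = 45 + 1.6·18 = 73.8.
Planner: ∂(Σu_j)/∂s_i = Σα_j − 1 = 1.6 > 0, so everyone contributes w_i; S^SO = 45, W^SO = 45 + 1.6·45 = 117.
Deadweight loss = 43.2.

43.2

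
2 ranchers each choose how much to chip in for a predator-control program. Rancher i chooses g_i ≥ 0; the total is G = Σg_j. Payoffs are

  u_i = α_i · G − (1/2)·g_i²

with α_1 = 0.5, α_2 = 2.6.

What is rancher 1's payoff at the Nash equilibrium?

1.425

Rancher i's FOC: ∂u_i/∂g_i = α_i − g_i = 0, so g_i* = α_i.
NE contributions = (0.5, 2.6); G = 3.1.
u_1 = α_1·G − ½·(g_1)² = 0.5·3.1 − ½·0.5² = 1.425.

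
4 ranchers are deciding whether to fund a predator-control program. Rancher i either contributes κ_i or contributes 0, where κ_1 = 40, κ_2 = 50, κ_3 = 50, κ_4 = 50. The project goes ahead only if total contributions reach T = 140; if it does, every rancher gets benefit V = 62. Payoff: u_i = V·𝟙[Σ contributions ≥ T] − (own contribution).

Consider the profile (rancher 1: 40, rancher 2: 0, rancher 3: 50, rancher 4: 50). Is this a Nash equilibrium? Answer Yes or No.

Yes

Total = 140 ≥ 140: provided.
Rancher 1 (pledges 40, payoff 22): dropping to 0 → total 100, payoff 0. No gain.
Rancher 2 (pledges 0, payoff 62): pledging 50 → total 190, payoff 12. No gain.
Rancher 3 (pledges 50, payoff 12): dropping to 0 → total 90, payoff 0. No gain.
Rancher 4 (pledges 50, payoff 12): dropping to 0 → total 90, payoff 0. No gain.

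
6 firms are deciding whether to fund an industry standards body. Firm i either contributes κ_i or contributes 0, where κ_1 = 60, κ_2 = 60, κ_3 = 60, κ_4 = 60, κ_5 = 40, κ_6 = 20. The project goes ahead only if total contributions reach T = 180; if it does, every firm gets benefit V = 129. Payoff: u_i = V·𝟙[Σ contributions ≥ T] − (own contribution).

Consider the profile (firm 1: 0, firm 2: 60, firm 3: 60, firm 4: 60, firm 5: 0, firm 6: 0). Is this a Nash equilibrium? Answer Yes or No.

Total = 180 ≥ 180: provided.
Firm 1 (pledges 0, payoff 129): pledging 60 → total 240, payoff 69. No gain.
Firm 2 (pledges 60, payoff 69): dropping to 0 → total 120, payoff 0. No gain.
Firm 3 (pledges 60, payoff 69): dropping to 0 → total 120, payoff 0. No gain.
Firm 4 (pledges 60, payoff 69): dropping to 0 → total 120, payoff 0. No gain.
Firm 5 (pledges 0, payoff 129): pledging 40 → total 220, payoff 89. No gain.
Firm 6 (pledges 0, payoff 129): pledging 20 → total 200, payoff 109. No gain.

Yes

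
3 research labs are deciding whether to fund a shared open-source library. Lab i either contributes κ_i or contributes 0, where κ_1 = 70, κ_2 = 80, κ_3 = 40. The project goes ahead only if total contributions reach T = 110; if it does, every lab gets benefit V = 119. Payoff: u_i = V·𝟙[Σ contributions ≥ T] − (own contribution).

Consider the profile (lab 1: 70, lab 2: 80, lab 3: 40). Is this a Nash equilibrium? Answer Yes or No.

Total = 190 ≥ 110: provided.
Lab 1 (pledges 70, payoff 49): dropping to 0 → total 120, payoff 119. Profitable deviation.

No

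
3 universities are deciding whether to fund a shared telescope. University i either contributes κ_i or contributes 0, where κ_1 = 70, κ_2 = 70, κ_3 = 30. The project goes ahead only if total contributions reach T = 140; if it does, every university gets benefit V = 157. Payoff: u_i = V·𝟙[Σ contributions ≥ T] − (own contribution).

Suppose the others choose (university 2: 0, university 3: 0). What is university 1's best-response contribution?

0

Others' total = 0. Even contributing 70 gives 70 < 140: no benefit either way.
Best response: 0.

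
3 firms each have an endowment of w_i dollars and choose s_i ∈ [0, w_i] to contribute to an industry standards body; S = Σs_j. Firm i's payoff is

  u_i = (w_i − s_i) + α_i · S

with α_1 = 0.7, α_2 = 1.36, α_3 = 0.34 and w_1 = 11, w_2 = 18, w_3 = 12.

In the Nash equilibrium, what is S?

∂u_i/∂s_i = α_i − 1, so firm i contributes w_i if α_i > 1, else 0.
α_i > 1 for i ∈ {2}; NE contributions (0, 18, 0), S = 18.

18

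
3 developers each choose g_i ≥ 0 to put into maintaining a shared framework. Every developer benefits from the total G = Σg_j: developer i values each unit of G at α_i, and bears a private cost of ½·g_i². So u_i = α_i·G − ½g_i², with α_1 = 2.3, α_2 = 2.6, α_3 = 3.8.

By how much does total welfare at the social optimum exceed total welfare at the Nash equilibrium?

51.09

Developer i's FOC: ∂u_i/∂g_i = α_i − g_i = 0, so g_i* = α_i.
NE contributions = (2.3, 2.6, 3.8); G = 8.7.
W^NE = (Σα)·G − ½Σα_i² = 8.7² − ½·26.49 = 62.445.
Planner sets g_i = Σα_j = 8.7 for every i, so G^SO = 3·8.7 = 26.1.
W^SO = (Σα)·G^SO − ½·3·(Σα)² = (3/2)·8.7² = 113.535.
Deadweight loss = W^SO − W^NE = 51.09.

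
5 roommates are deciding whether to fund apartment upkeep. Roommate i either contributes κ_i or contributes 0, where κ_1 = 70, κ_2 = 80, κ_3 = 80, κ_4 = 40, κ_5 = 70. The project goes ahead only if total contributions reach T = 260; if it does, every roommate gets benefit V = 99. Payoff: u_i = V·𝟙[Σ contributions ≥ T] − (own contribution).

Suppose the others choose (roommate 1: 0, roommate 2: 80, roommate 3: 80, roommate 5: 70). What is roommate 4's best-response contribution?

Others' total = 230. Contributing 40 brings total to 270 ≥ 260: gain V − κ_4 = 59.
Best response: 40.

40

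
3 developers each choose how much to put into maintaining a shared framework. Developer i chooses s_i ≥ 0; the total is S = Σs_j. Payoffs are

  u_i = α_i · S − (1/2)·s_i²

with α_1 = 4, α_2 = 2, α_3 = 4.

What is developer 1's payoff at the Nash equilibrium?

32

Developer i's FOC: ∂u_i/∂s_i = α_i − s_i = 0, so s_i* = α_i.
NE contributions = (4, 2, 4); S = 10.
u_1 = α_1·S − ½·(s_1)² = 4·10 − ½·4² = 32.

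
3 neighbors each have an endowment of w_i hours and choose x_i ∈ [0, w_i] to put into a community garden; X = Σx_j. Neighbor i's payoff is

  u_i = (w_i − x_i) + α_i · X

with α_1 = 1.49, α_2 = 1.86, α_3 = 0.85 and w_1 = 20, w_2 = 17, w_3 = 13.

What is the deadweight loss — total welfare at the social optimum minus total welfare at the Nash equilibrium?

∂u_i/∂x_i = α_i − 1, so neighbor i contributes w_i if α_i > 1, else 0.
α_i > 1 for i ∈ {1, 2}; NE contributions (20, 17, 0), X = 37.
W^NE = Σw_i − X^NE + (Σα_i)·X^NE = 50 + 3.2·37 = 168.4.
Planner: ∂(Σu_j)/∂x_i = Σα_j − 1 = 3.2 > 0, so everyone contributes w_i; X^SO = 50, W^SO = 50 + 3.2·50 = 210.
Deadweight loss = 41.6.

41.6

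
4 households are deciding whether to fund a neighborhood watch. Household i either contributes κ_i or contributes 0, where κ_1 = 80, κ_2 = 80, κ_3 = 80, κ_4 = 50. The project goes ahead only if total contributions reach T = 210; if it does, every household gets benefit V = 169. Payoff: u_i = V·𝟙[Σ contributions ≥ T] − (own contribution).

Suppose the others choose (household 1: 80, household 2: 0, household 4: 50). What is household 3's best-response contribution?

Others' total = 130. Contributing 80 brings total to 210 ≥ 210: gain V − κ_3 = 89.
Best response: 80.

80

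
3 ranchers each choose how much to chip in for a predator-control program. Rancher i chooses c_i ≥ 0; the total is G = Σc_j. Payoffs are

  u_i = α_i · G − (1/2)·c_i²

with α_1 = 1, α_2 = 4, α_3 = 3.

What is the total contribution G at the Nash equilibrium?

Rancher i's FOC: ∂u_i/∂c_i = α_i − c_i = 0, so c_i* = α_i.
NE contributions = (1, 4, 3); G = 8.

8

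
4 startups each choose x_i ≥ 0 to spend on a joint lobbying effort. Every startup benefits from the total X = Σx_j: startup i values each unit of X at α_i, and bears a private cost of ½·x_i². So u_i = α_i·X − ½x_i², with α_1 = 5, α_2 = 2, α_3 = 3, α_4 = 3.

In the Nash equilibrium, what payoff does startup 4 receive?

Startup i's FOC: ∂u_i/∂x_i = α_i − x_i = 0, so x_i* = α_i.
NE contributions = (5, 2, 3, 3); X = 13.
u_4 = α_4·X − ½·(x_4)² = 3·13 − ½·3² = 34.5.

34.5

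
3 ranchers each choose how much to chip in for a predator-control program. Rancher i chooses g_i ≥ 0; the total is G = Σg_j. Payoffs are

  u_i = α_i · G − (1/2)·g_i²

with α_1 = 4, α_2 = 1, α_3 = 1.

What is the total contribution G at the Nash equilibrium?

Rancher i's FOC: ∂u_i/∂g_i = α_i − g_i = 0, so g_i* = α_i.
NE contributions = (4, 1, 1); G = 6.

6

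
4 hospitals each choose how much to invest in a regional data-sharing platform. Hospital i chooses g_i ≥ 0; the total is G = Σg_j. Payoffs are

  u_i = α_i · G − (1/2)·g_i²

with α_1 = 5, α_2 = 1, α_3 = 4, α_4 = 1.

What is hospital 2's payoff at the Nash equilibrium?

Hospital i's FOC: ∂u_i/∂g_i = α_i − g_i = 0, so g_i* = α_i.
NE contributions = (5, 1, 4, 1); G = 11.
u_2 = α_2·G − ½·(g_2)² = 1·11 − ½·1² = 10.5.

10.5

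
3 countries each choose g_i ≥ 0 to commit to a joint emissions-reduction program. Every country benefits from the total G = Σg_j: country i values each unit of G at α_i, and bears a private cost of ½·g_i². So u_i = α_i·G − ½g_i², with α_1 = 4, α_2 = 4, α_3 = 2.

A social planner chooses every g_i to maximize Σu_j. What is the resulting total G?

Planner FOC: ∂(Σu_j)/∂g_i = (Σα_j) − g_i = 0, so g_i^SO = Σα_j = 10 for every i; G^SO = 30.

30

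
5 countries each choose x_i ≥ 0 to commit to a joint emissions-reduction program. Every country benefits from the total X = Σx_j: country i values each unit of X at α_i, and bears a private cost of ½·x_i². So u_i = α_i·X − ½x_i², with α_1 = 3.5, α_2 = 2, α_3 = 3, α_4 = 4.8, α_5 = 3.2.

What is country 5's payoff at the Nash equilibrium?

Country i's FOC: ∂u_i/∂x_i = α_i − x_i = 0, so x_i* = α_i.
NE contributions = (3.5, 2, 3, 4.8, 3.2); X = 16.5.
u_5 = α_5·X − ½·(x_5)² = 3.2·16.5 − ½·3.2² = 47.68.

47.68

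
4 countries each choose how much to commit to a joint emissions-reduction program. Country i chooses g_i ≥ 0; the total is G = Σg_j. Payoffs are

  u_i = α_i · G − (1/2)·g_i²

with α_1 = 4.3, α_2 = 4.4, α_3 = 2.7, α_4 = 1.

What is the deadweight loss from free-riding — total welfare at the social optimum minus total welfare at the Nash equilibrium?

176.83

Country i's FOC: ∂u_i/∂g_i = α_i − g_i = 0, so g_i* = α_i.
NE contributions = (4.3, 4.4, 2.7, 1); G = 12.4.
W^NE = (Σα)·G − ½Σα_i² = 12.4² − ½·46.14 = 130.69.
Planner sets g_i = Σα_j = 12.4 for every i, so G^SO = 4·12.4 = 49.6.
W^SO = (Σα)·G^SO − ½·4·(Σα)² = (4/2)·12.4² = 307.52.
Deadweight loss = W^SO − W^NE = 176.83.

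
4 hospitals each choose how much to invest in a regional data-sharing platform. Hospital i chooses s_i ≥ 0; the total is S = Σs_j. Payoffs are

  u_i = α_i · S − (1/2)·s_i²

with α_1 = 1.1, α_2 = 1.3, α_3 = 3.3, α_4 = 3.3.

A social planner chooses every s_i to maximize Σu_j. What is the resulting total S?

36

Planner FOC: ∂(Σu_j)/∂s_i = (Σα_j) − s_i = 0, so s_i^SO = Σα_j = 9 for every i; S^SO = 36.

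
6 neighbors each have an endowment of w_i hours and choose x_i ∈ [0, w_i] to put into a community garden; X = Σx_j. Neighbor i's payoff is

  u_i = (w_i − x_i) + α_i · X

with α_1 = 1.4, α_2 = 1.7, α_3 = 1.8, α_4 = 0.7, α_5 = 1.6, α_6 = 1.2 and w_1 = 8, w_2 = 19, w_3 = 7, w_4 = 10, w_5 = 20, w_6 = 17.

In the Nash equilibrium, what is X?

71

∂u_i/∂x_i = α_i − 1, so neighbor i contributes w_i if α_i > 1, else 0.
α_i > 1 for i ∈ {1, 2, 3, 5, 6}; NE contributions (8, 19, 7, 0, 20, 17), X = 71.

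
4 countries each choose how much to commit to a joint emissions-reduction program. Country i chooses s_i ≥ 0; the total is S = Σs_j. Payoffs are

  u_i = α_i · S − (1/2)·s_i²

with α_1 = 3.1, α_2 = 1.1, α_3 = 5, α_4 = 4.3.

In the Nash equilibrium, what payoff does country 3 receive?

Country i's FOC: ∂u_i/∂s_i = α_i − s_i = 0, so s_i* = α_i.
NE contributions = (3.1, 1.1, 5, 4.3); S = 13.5.
u_3 = α_3·S − ½·(s_3)² = 5·13.5 − ½·5² = 55.

55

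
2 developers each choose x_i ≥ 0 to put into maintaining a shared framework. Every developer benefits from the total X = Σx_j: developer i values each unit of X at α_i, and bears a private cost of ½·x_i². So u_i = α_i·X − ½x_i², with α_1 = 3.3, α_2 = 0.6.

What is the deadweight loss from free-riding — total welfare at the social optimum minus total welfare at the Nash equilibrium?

5.625

Developer i's FOC: ∂u_i/∂x_i = α_i − x_i = 0, so x_i* = α_i.
NE contributions = (3.3, 0.6); X = 3.9.
W^NE = (Σα)·X − ½Σα_i² = 3.9² − ½·11.25 = 9.585.
Planner sets x_i = Σα_j = 3.9 for every i, so X^SO = 2·3.9 = 7.8.
W^SO = (Σα)·X^SO − ½·2·(Σα)² = (2/2)·3.9² = 15.21.
Deadweight loss = W^SO − W^NE = 5.625.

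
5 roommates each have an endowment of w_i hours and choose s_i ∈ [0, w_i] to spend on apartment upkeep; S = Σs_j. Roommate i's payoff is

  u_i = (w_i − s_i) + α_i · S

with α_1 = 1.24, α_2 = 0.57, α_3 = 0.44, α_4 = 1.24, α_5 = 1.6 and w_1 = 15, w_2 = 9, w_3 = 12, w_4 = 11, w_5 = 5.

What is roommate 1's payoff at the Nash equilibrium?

∂u_i/∂s_i = α_i − 1, so roommate i contributes w_i if α_i > 1, else 0.
α_i > 1 for i ∈ {1, 4, 5}; NE contributions (15, 0, 0, 11, 5), S = 31.
u_1 = (15 − 15) + 1.24·31 = 38.44.

38.44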